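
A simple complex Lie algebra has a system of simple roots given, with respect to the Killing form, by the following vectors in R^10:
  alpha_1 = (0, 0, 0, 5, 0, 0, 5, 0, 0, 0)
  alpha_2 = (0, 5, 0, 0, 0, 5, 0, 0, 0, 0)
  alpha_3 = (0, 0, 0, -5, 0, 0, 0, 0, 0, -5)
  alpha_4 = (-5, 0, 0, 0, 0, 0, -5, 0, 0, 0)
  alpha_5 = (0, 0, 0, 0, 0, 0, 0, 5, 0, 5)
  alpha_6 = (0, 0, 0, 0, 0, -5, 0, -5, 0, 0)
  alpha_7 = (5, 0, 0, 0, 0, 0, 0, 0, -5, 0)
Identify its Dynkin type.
type A_7

Compute the Cartan integers a_ij = 2(alpha_i, alpha_j)/(alpha_j, alpha_j); the resulting 7x7 Cartan matrix is
[[2, 0, -1, -1, 0, 0, 0], [0, 2, 0, 0, 0, -1, 0], [-1, 0, 2, 0, -1, 0, 0], [-1, 0, 0, 2, 0, 0, -1], [0, 0, -1, 0, 2, -1, 0], [0, -1, 0, 0, -1, 2, 0], [0, 0, 0, -1, 0, 0, 2]].
All simple roots have the same length, so the diagram is simply laced. The associated Dynkin diagram is a chain of 7 nodes with single edges (A_7), so the type is A_7 (the algebra sl(8)).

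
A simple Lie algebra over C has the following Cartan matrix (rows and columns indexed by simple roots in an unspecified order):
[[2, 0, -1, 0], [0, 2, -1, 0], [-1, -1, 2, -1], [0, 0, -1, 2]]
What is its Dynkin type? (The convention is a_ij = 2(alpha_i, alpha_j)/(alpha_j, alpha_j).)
D4

The matrix has rank 4 with 2's on the diagonal. Reading the off-diagonal entries as Dynkin edges (a single edge where a_ij = a_ji = -1; a double or triple edge where a_ij * a_ji = 2 or 3), the diagram is a chain of 2 nodes with a fork of two nodes at one end (D_4). One simple-root ordering that puts it in standard form is (alpha_1, alpha_3, alpha_4, alpha_2). So the algebra is type D_4, i.e. so(8).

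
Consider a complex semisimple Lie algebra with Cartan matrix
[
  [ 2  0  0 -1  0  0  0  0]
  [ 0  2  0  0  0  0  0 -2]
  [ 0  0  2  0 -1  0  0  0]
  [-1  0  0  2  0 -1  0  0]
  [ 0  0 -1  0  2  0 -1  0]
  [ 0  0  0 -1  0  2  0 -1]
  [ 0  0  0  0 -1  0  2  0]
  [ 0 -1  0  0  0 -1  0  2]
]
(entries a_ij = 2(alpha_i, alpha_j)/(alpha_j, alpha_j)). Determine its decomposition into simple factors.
type A_3 + type C_5

The diagram associated to this matrix has two connected components: the simple roots {alpha_3, alpha_5, alpha_7} form a chain of 3 nodes with single edges (A_3), and {alpha_1, alpha_2, alpha_4, alpha_6, alpha_8} form a chain of 5 nodes with a double edge at one end; the terminal node there is the unique long simple root (C_5). A semisimple Lie algebra decomposes uniquely as the direct sum of simple ideals, one per connected component of its Dynkin diagram, so g ≅ A_3 ⊕ C_5 (dimension 15 + 55 = 70).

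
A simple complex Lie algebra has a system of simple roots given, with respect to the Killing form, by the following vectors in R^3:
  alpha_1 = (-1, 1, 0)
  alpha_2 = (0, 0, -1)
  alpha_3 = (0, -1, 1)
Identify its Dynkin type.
Compute the Cartan integers a_ij = 2(alpha_i, alpha_j)/(alpha_j, alpha_j); the resulting 3x3 Cartan matrix is
[[2, 0, -1], [0, 2, -1], [-1, -2, 2]].
The roots have two lengths (squared-length ratio 2:1); the short ones are alpha_{2}. The associated Dynkin diagram is a chain of 3 nodes with a double edge at one end; the terminal node there is the unique short simple root (B_3), so the type is B_3 (the algebra so(7)).

type B_3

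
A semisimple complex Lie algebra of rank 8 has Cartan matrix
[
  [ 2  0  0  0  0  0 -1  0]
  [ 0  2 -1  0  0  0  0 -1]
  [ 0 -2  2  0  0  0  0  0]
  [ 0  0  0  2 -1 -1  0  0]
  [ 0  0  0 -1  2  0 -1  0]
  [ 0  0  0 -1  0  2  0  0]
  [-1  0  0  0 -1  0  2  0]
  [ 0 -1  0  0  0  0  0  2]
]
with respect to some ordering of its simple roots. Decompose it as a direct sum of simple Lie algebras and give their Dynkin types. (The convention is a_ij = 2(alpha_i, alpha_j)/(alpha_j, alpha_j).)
type A_5 ⊕ type C_3

The diagram associated to this matrix has two connected components: the simple roots {alpha_1, alpha_4, alpha_5, alpha_6, alpha_7} form a chain of 5 nodes with single edges (A_5), and {alpha_2, alpha_3, alpha_8} form a chain of 3 nodes with a double edge at one end; the terminal node there is the unique long simple root (C_3). A semisimple Lie algebra decomposes uniquely as the direct sum of simple ideals, one per connected component of its Dynkin diagram, so g ≅ A_5 ⊕ C_3 (dimension 35 + 21 = 56).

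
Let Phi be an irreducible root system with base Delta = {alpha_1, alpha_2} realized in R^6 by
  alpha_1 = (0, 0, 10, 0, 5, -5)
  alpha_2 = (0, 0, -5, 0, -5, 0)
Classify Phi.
type G_2

Compute the Cartan integers a_ij = 2(alpha_i, alpha_j)/(alpha_j, alpha_j); the resulting 2x2 Cartan matrix is
[[2, -3], [-1, 2]].
The roots have two lengths (squared-length ratio 3:1); the short ones are alpha_{2}. The associated Dynkin diagram is two nodes joined by a triple edge (G_2), so the type is G_2.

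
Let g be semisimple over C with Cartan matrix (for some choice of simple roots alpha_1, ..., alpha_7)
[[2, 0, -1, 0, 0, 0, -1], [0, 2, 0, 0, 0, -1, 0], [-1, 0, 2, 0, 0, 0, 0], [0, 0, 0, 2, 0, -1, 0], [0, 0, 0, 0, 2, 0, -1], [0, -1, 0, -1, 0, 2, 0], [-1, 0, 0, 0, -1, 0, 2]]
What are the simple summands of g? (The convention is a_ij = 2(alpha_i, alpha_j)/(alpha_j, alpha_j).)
A_3 (sl(4)) ⊕ A_4 (sl(5))

The diagram associated to this matrix has two connected components: the simple roots {alpha_2, alpha_4, alpha_6} form a chain of 3 nodes with single edges (A_3), and {alpha_1, alpha_3, alpha_5, alpha_7} form a chain of 4 nodes with single edges (A_4). A semisimple Lie algebra decomposes uniquely as the direct sum of simple ideals, one per connected component of its Dynkin diagram, so g ≅ A_3 ⊕ A_4 (dimension 15 + 24 = 39).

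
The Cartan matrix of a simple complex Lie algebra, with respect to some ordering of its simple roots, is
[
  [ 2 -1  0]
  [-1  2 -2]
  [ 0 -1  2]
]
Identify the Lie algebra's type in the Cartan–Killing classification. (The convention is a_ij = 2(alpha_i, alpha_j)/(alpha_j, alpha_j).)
type B_3

The matrix has rank 3 with 2's on the diagonal. Reading the off-diagonal entries as Dynkin edges (a single edge where a_ij = a_ji = -1; a double or triple edge where a_ij * a_ji = 2 or 3), the diagram is a chain of 3 nodes with a double edge at one end; the terminal node there is the unique short simple root (B_3). One simple-root ordering that puts it in standard form is (alpha_1, alpha_2, alpha_3). So the algebra is type B_3, i.e. so(7).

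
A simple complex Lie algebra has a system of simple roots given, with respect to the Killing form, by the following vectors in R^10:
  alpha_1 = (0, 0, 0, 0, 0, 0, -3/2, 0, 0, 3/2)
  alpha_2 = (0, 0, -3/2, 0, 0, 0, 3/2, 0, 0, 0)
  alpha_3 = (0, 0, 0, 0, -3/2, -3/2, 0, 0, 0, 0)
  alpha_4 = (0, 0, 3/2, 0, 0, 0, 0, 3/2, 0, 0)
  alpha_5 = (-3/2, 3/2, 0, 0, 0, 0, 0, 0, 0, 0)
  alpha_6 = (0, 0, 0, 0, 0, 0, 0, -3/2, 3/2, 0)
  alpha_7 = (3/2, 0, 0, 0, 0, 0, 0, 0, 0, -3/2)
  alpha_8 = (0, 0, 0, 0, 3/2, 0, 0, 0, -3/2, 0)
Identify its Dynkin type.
A_8 (sl(9))

Compute the Cartan integers a_ij = 2(alpha_i, alpha_j)/(alpha_j, alpha_j); the resulting 8x8 Cartan matrix is
[[2, -1, 0, 0, 0, 0, -1, 0], [-1, 2, 0, -1, 0, 0, 0, 0], [0, 0, 2, 0, 0, 0, 0, -1], [0, -1, 0, 2, 0, -1, 0, 0], [0, 0, 0, 0, 2, 0, -1, 0], [0, 0, 0, -1, 0, 2, 0, -1], [-1, 0, 0, 0, -1, 0, 2, 0], [0, 0, -1, 0, 0, -1, 0, 2]].
All simple roots have the same length, so the diagram is simply laced. The associated Dynkin diagram is a chain of 8 nodes with single edges (A_8), so the type is A_8 (the algebra sl(9)).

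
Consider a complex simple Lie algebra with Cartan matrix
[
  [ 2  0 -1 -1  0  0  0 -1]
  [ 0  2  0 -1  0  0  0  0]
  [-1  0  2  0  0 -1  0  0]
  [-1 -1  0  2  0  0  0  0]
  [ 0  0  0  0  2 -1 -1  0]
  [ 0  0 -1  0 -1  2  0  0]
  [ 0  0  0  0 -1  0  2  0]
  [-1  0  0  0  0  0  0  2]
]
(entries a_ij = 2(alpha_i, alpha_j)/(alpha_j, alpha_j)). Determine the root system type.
The matrix has rank 8 with 2's on the diagonal. Reading the off-diagonal entries as Dynkin edges (a single edge where a_ij = a_ji = -1; a double or triple edge where a_ij * a_ji = 2 or 3), the diagram is a chain of 7 nodes with one extra node attached to the third node from one end (E_8). One simple-root ordering that puts it in standard form is (alpha_2, alpha_8, alpha_4, alpha_1, alpha_3, alpha_6, alpha_5, alpha_7). So the algebra is type E_8.

type E_8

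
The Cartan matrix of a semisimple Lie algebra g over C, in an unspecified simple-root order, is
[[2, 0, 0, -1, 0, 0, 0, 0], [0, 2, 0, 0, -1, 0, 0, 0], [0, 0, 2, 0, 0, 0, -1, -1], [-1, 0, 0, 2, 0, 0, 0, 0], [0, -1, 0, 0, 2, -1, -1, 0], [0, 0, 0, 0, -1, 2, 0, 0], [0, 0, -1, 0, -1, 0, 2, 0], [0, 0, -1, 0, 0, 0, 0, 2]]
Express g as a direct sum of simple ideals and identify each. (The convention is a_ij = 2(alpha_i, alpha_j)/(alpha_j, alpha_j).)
A_2 ⊕ D_6

The diagram associated to this matrix has two connected components: the simple roots {alpha_1, alpha_4} form a chain of 2 nodes with single edges (A_2), and {alpha_2, alpha_3, alpha_5, alpha_6, alpha_7, alpha_8} form a chain of 4 nodes with a fork of two nodes at one end (D_6). A semisimple Lie algebra decomposes uniquely as the direct sum of simple ideals, one per connected component of its Dynkin diagram, so g ≅ A_2 ⊕ D_6 (dimension 8 + 66 = 74).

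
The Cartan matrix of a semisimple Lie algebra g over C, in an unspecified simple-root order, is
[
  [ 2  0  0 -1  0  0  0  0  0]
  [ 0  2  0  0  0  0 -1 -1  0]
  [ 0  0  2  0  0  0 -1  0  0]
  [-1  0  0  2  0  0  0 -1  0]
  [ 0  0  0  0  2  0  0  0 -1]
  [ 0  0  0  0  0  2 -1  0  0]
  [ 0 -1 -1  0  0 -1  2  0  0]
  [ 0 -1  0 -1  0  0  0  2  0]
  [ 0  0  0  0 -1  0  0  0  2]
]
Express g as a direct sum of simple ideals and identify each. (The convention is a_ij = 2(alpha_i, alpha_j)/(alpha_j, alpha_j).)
A_2 + D_7

The diagram associated to this matrix has two connected components: the simple roots {alpha_5, alpha_9} form a chain of 2 nodes with single edges (A_2), and {alpha_1, alpha_2, alpha_3, alpha_4, alpha_6, alpha_7, alpha_8} form a chain of 5 nodes with a fork of two nodes at one end (D_7). A semisimple Lie algebra decomposes uniquely as the direct sum of simple ideals, one per connected component of its Dynkin diagram, so g ≅ A_2 ⊕ D_7 (dimension 8 + 91 = 99).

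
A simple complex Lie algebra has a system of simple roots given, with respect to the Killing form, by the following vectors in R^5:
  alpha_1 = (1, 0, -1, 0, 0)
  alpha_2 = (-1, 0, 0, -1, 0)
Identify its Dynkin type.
Compute the Cartan integers a_ij = 2(alpha_i, alpha_j)/(alpha_j, alpha_j); the resulting 2x2 Cartan matrix is
[[2, -1], [-1, 2]].
All simple roots have the same length, so the diagram is simply laced. The associated Dynkin diagram is a chain of 2 nodes with single edges (A_2), so the type is A_2 (the algebra sl(3)).

type A_2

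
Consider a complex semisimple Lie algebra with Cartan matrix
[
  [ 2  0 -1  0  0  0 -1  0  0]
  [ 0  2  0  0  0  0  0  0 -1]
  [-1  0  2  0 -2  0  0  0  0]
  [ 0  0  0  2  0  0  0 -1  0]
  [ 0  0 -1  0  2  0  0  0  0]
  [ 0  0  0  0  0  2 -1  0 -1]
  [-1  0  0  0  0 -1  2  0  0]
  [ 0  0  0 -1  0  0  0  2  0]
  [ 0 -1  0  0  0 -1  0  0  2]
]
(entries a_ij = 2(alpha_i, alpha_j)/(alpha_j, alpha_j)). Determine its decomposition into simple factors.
A_2 + B_7

The diagram associated to this matrix has two connected components: the simple roots {alpha_4, alpha_8} form a chain of 2 nodes with single edges (A_2), and {alpha_1, alpha_2, alpha_3, alpha_5, alpha_6, alpha_7, alpha_9} form a chain of 7 nodes with a double edge at one end; the terminal node there is the unique short simple root (B_7). A semisimple Lie algebra decomposes uniquely as the direct sum of simple ideals, one per connected component of its Dynkin diagram, so g ≅ A_2 ⊕ B_7 (dimension 8 + 105 = 113).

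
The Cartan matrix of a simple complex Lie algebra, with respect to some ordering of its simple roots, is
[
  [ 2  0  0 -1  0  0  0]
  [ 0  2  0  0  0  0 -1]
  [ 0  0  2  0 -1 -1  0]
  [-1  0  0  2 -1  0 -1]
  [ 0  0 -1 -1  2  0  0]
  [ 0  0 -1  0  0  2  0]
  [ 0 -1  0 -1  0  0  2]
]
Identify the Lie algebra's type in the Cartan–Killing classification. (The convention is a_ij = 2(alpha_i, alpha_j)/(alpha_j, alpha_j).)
E7

The matrix has rank 7 with 2's on the diagonal. Reading the off-diagonal entries as Dynkin edges (a single edge where a_ij = a_ji = -1; a double or triple edge where a_ij * a_ji = 2 or 3), the diagram is a chain of 6 nodes with one extra node attached to the third node from one end (E_7). One simple-root ordering that puts it in standard form is (alpha_2, alpha_1, alpha_7, alpha_4, alpha_5, alpha_3, alpha_6). So the algebra is type E_7.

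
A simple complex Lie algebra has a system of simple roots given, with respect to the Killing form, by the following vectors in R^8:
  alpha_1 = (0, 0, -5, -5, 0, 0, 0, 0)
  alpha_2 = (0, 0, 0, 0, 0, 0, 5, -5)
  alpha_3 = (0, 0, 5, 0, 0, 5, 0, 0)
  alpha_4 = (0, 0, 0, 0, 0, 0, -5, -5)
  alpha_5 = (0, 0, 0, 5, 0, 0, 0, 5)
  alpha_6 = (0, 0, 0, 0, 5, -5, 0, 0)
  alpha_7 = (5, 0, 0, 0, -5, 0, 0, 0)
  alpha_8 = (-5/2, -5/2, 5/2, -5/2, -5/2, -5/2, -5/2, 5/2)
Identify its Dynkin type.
E_8

Compute the Cartan integers a_ij = 2(alpha_i, alpha_j)/(alpha_j, alpha_j); the resulting 8x8 Cartan matrix is
[[2, 0, -1, 0, -1, 0, 0, 0], [0, 2, 0, 0, -1, 0, 0, -1], [-1, 0, 2, 0, 0, -1, 0, 0], [0, 0, 0, 2, -1, 0, 0, 0], [-1, -1, 0, -1, 2, 0, 0, 0], [0, 0, -1, 0, 0, 2, -1, 0], [0, 0, 0, 0, 0, -1, 2, 0], [0, -1, 0, 0, 0, 0, 0, 2]].
All simple roots have the same length, so the diagram is simply laced. The associated Dynkin diagram is a chain of 7 nodes with one extra node attached to the third node from one end (E_8), so the type is E_8.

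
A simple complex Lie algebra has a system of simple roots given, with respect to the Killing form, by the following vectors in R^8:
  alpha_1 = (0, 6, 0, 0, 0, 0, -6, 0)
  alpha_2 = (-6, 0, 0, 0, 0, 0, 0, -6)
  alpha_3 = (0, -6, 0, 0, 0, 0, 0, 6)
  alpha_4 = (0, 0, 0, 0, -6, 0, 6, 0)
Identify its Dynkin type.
A_4 (sl(5))

Compute the Cartan integers a_ij = 2(alpha_i, alpha_j)/(alpha_j, alpha_j); the resulting 4x4 Cartan matrix is
[[2, 0, -1, -1], [0, 2, -1, 0], [-1, -1, 2, 0], [-1, 0, 0, 2]].
All simple roots have the same length, so the diagram is simply laced. The associated Dynkin diagram is a chain of 4 nodes with single edges (A_4), so the type is A_4 (the algebra sl(5)).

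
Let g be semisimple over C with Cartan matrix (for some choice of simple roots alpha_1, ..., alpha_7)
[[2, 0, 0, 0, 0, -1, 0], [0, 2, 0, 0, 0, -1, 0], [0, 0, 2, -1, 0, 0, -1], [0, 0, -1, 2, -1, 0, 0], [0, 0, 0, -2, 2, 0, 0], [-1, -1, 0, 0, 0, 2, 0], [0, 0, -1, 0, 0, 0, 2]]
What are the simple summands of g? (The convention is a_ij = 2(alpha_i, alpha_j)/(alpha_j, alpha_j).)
A_3 + C_4

The diagram associated to this matrix has two connected components: the simple roots {alpha_1, alpha_2, alpha_6} form a chain of 3 nodes with single edges (A_3), and {alpha_3, alpha_4, alpha_5, alpha_7} form a chain of 4 nodes with a double edge at one end; the terminal node there is the unique long simple root (C_4). A semisimple Lie algebra decomposes uniquely as the direct sum of simple ideals, one per connected component of its Dynkin diagram, so g ≅ A_3 ⊕ C_4 (dimension 15 + 36 = 51).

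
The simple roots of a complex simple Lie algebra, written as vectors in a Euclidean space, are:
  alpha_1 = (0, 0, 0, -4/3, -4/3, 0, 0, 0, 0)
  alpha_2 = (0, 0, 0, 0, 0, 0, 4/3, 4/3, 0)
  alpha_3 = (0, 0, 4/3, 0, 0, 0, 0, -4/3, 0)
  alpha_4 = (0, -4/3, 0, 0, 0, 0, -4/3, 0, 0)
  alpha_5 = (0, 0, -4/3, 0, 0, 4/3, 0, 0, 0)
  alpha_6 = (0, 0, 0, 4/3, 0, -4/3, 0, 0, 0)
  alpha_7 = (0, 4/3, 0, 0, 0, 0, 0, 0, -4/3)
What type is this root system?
A_7 (sl(8))

Compute the Cartan integers a_ij = 2(alpha_i, alpha_j)/(alpha_j, alpha_j); the resulting 7x7 Cartan matrix is
[[2, 0, 0, 0, 0, -1, 0], [0, 2, -1, -1, 0, 0, 0], [0, -1, 2, 0, -1, 0, 0], [0, -1, 0, 2, 0, 0, -1], [0, 0, -1, 0, 2, -1, 0], [-1, 0, 0, 0, -1, 2, 0], [0, 0, 0, -1, 0, 0, 2]].
All simple roots have the same length, so the diagram is simply laced. The associated Dynkin diagram is a chain of 7 nodes with single edges (A_7), so the type is A_7 (the algebra sl(8)).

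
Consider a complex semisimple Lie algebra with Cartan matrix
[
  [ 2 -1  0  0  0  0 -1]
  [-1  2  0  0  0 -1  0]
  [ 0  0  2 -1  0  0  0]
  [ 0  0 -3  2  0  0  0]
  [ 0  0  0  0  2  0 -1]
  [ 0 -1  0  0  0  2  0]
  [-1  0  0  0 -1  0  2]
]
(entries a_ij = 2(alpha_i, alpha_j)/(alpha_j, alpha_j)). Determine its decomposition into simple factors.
The diagram associated to this matrix has two connected components: the simple roots {alpha_1, alpha_2, alpha_5, alpha_6, alpha_7} form a chain of 5 nodes with single edges (A_5), and {alpha_3, alpha_4} form two nodes joined by a triple edge (G_2). A semisimple Lie algebra decomposes uniquely as the direct sum of simple ideals, one per connected component of its Dynkin diagram, so g ≅ A_5 ⊕ G_2 (dimension 35 + 14 = 49).

A_5 (sl(6)) + G_2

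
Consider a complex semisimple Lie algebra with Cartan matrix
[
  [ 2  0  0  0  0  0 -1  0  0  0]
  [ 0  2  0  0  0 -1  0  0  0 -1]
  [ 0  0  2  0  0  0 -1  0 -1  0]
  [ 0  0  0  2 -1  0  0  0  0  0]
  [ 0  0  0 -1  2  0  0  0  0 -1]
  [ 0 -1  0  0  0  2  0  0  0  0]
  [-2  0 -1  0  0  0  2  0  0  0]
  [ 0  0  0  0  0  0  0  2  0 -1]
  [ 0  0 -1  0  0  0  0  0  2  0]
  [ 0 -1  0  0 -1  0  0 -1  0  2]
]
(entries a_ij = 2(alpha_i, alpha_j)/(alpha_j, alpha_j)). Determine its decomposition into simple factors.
B4 ⊕ E6

The diagram associated to this matrix has two connected components: the simple roots {alpha_1, alpha_3, alpha_7, alpha_9} form a chain of 4 nodes with a double edge at one end; the terminal node there is the unique short simple root (B_4), and {alpha_2, alpha_4, alpha_5, alpha_6, alpha_8, alpha_10} form a chain of 5 nodes with one extra node attached to the third node from one end (E_6). A semisimple Lie algebra decomposes uniquely as the direct sum of simple ideals, one per connected component of its Dynkin diagram, so g ≅ B_4 ⊕ E_6 (dimension 36 + 78 = 114).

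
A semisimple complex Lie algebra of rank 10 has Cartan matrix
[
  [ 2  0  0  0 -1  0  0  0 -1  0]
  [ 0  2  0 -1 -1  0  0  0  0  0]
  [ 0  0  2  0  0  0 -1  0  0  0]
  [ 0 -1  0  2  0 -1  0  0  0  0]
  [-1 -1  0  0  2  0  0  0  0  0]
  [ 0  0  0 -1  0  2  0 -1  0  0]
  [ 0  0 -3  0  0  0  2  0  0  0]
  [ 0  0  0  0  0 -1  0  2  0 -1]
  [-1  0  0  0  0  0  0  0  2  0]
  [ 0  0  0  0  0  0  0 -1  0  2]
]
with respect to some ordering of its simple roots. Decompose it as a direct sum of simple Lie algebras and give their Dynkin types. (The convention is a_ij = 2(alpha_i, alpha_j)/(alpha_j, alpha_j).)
A8 + G2

The diagram associated to this matrix has two connected components: the simple roots {alpha_1, alpha_2, alpha_4, alpha_5, alpha_6, alpha_8, alpha_9, alpha_10} form a chain of 8 nodes with single edges (A_8), and {alpha_3, alpha_7} form two nodes joined by a triple edge (G_2). A semisimple Lie algebra decomposes uniquely as the direct sum of simple ideals, one per connected component of its Dynkin diagram, so g ≅ A_8 ⊕ G_2 (dimension 80 + 14 = 94).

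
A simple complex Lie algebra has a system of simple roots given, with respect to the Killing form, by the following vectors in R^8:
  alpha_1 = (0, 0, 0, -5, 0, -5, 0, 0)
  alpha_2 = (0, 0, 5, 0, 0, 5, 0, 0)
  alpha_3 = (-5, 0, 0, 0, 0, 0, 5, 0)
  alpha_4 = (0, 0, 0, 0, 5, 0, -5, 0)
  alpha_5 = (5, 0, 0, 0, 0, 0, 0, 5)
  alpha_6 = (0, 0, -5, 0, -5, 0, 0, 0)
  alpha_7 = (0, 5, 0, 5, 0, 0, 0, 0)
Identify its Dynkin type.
Compute the Cartan integers a_ij = 2(alpha_i, alpha_j)/(alpha_j, alpha_j); the resulting 7x7 Cartan matrix is
[[2, -1, 0, 0, 0, 0, -1], [-1, 2, 0, 0, 0, -1, 0], [0, 0, 2, -1, -1, 0, 0], [0, 0, -1, 2, 0, -1, 0], [0, 0, -1, 0, 2, 0, 0], [0, -1, 0, -1, 0, 2, 0], [-1, 0, 0, 0, 0, 0, 2]].
All simple roots have the same length, so the diagram is simply laced. The associated Dynkin diagram is a chain of 7 nodes with single edges (A_7), so the type is A_7 (the algebra sl(8)).

type A_7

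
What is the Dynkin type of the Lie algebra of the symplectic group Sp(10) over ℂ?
This is sp(10), which has dimension 10(10+1)/2 = 55 and rank 10/2 = 5. In the classification of classical Lie algebras, the symplectic algebra sp(2n) has type C_n; here n = 5, so the Dynkin diagram is a chain of 5 nodes with a double edge at one end; the terminal node there is the unique long simple root (C_5). Hence the type is C_5.

C_5 (sp(10))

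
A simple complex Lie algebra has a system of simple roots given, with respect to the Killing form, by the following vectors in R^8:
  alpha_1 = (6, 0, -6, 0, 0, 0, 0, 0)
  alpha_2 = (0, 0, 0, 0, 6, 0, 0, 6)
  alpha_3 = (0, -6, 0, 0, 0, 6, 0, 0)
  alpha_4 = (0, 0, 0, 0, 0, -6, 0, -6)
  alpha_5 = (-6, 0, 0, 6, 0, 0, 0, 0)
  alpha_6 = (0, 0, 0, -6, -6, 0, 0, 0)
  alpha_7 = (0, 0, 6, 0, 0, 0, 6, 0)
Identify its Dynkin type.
A_7 (sl(8))

Compute the Cartan integers a_ij = 2(alpha_i, alpha_j)/(alpha_j, alpha_j); the resulting 7x7 Cartan matrix is
[[2, 0, 0, 0, -1, 0, -1], [0, 2, 0, -1, 0, -1, 0], [0, 0, 2, -1, 0, 0, 0], [0, -1, -1, 2, 0, 0, 0], [-1, 0, 0, 0, 2, -1, 0], [0, -1, 0, 0, -1, 2, 0], [-1, 0, 0, 0, 0, 0, 2]].
All simple roots have the same length, so the diagram is simply laced. The associated Dynkin diagram is a chain of 7 nodes with single edges (A_7), so the type is A_7 (the algebra sl(8)).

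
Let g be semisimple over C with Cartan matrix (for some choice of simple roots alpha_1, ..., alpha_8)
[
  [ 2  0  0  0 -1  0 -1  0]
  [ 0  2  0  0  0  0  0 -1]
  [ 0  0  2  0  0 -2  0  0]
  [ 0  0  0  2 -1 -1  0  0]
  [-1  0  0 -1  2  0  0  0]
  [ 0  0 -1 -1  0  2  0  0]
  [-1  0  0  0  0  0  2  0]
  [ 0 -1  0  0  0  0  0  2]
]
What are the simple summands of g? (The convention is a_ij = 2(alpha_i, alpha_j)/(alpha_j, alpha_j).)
The diagram associated to this matrix has two connected components: the simple roots {alpha_2, alpha_8} form a chain of 2 nodes with single edges (A_2), and {alpha_1, alpha_3, alpha_4, alpha_5, alpha_6, alpha_7} form a chain of 6 nodes with a double edge at one end; the terminal node there is the unique long simple root (C_6). A semisimple Lie algebra decomposes uniquely as the direct sum of simple ideals, one per connected component of its Dynkin diagram, so g ≅ A_2 ⊕ C_6 (dimension 8 + 78 = 86).

type A_2 ⊕ type C_6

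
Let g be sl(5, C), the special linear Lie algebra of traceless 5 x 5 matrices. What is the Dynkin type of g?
This is sl(5), which has dimension 5^2 - 1 = 24 and rank 5 - 1 = 4 (a Cartan subalgebra is the diagonal traceless matrices). In the classification of classical Lie algebras, the special linear algebra sl(n+1) has type A_n; here n = 4, so the Dynkin diagram is a chain of 4 nodes with single edges (A_4). Hence the type is A_4.

A_4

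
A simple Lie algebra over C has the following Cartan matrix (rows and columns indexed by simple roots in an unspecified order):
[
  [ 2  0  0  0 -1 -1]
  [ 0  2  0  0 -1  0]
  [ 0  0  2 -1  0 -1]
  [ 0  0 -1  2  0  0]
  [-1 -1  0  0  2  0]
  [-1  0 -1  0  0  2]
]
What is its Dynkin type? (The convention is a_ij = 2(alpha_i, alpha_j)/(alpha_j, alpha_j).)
The matrix has rank 6 with 2's on the diagonal. Reading the off-diagonal entries as Dynkin edges (a single edge where a_ij = a_ji = -1; a double or triple edge where a_ij * a_ji = 2 or 3), the diagram is a chain of 6 nodes with single edges (A_6). One simple-root ordering that puts it in standard form is (alpha_4, alpha_3, alpha_6, alpha_1, alpha_5, alpha_2). So the algebra is type A_6, i.e. sl(7).

A6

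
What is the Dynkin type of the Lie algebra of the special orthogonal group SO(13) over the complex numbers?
B_6 (so(13))

This is so(13) with 13 odd, which has dimension 13(13-1)/2 = 78 and rank (13-1)/2 = 6. In the classification of classical Lie algebras, the orthogonal algebra so(2n+1) in an odd number of variables has type B_n; here n = 6, so the Dynkin diagram is a chain of 6 nodes with a double edge at one end; the terminal node there is the unique short simple root (B_6). Hence the type is B_6.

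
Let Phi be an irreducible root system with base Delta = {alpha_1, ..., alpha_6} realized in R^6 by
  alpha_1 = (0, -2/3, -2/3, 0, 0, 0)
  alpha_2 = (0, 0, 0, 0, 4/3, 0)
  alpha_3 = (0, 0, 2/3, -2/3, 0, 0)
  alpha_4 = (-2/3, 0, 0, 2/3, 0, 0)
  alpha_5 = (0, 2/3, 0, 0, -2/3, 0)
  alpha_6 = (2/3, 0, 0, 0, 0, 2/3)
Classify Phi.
Compute the Cartan integers a_ij = 2(alpha_i, alpha_j)/(alpha_j, alpha_j); the resulting 6x6 Cartan matrix is
[[2, 0, -1, 0, -1, 0], [0, 2, 0, 0, -2, 0], [-1, 0, 2, -1, 0, 0], [0, 0, -1, 2, 0, -1], [-1, -1, 0, 0, 2, 0], [0, 0, 0, -1, 0, 2]].
The roots have two lengths (squared-length ratio 2:1); the short ones are alpha_{1,3,4,5,6}. The associated Dynkin diagram is a chain of 6 nodes with a double edge at one end; the terminal node there is the unique long simple root (C_6), so the type is C_6 (the algebra sp(12)).

C_6 (sp(12))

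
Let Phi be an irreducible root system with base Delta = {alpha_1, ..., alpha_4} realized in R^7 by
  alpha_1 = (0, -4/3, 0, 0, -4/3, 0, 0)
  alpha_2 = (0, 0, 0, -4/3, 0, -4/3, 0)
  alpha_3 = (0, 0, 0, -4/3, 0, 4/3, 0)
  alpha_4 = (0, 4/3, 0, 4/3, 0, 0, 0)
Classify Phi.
D_4 (so(8))

Compute the Cartan integers a_ij = 2(alpha_i, alpha_j)/(alpha_j, alpha_j); the resulting 4x4 Cartan matrix is
[[2, 0, 0, -1], [0, 2, 0, -1], [0, 0, 2, -1], [-1, -1, -1, 2]].
All simple roots have the same length, so the diagram is simply laced. The associated Dynkin diagram is a chain of 2 nodes with a fork of two nodes at one end (D_4), so the type is D_4 (the algebra so(8)).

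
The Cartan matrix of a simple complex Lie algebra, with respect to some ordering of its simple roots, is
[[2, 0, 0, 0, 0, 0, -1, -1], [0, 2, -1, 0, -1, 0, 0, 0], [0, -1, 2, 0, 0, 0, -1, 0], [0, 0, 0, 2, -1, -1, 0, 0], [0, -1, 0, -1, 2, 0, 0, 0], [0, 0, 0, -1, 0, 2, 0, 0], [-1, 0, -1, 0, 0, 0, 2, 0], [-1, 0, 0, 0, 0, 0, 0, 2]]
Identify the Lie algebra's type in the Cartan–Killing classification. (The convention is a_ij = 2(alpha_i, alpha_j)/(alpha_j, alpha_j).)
A_8 (sl(9))

The matrix has rank 8 with 2's on the diagonal. Reading the off-diagonal entries as Dynkin edges (a single edge where a_ij = a_ji = -1; a double or triple edge where a_ij * a_ji = 2 or 3), the diagram is a chain of 8 nodes with single edges (A_8). One simple-root ordering that puts it in standard form is (alpha_8, alpha_1, alpha_7, alpha_3, alpha_2, alpha_5, alpha_4, alpha_6). So the algebra is type A_8, i.e. sl(9).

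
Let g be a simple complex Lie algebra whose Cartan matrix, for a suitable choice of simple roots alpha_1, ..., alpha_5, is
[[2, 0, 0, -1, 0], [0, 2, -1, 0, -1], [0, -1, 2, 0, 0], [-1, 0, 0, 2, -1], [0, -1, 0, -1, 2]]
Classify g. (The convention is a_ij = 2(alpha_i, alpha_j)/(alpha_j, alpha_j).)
The matrix has rank 5 with 2's on the diagonal. Reading the off-diagonal entries as Dynkin edges (a single edge where a_ij = a_ji = -1; a double or triple edge where a_ij * a_ji = 2 or 3), the diagram is a chain of 5 nodes with single edges (A_5). One simple-root ordering that puts it in standard form is (alpha_3, alpha_2, alpha_5, alpha_4, alpha_1). So the algebra is type A_5, i.e. sl(6).

A_5 (sl(6))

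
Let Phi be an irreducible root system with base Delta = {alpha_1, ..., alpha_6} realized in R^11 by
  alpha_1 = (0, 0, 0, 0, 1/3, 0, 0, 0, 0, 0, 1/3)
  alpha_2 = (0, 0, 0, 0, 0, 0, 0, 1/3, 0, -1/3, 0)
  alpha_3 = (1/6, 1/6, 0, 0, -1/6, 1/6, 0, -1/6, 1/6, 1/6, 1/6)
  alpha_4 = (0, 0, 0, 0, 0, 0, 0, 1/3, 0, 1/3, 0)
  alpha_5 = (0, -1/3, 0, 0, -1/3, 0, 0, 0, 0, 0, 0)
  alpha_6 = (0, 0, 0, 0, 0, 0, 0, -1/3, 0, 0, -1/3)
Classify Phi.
Compute the Cartan integers a_ij = 2(alpha_i, alpha_j)/(alpha_j, alpha_j); the resulting 6x6 Cartan matrix is
[[2, 0, 0, 0, -1, -1], [0, 2, -1, 0, 0, -1], [0, -1, 2, 0, 0, 0], [0, 0, 0, 2, 0, -1], [-1, 0, 0, 0, 2, 0], [-1, -1, 0, -1, 0, 2]].
All simple roots have the same length, so the diagram is simply laced. The associated Dynkin diagram is a chain of 5 nodes with one extra node attached to the third node from one end (E_6), so the type is E_6.

E_6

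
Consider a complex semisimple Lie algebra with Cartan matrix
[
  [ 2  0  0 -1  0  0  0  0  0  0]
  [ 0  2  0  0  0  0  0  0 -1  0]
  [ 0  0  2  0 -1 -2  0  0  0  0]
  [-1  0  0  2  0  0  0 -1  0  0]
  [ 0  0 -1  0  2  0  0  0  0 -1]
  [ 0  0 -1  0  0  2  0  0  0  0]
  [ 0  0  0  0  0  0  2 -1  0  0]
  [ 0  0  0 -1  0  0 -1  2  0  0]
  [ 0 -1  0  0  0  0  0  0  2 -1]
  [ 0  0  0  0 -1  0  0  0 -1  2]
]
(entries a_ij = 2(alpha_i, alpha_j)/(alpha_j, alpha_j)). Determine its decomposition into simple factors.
The diagram associated to this matrix has two connected components: the simple roots {alpha_1, alpha_4, alpha_7, alpha_8} form a chain of 4 nodes with single edges (A_4), and {alpha_2, alpha_3, alpha_5, alpha_6, alpha_9, alpha_10} form a chain of 6 nodes with a double edge at one end; the terminal node there is the unique short simple root (B_6). A semisimple Lie algebra decomposes uniquely as the direct sum of simple ideals, one per connected component of its Dynkin diagram, so g ≅ A_4 ⊕ B_6 (dimension 24 + 78 = 102).

A_4 (sl(5)) ⊕ B_6 (so(13))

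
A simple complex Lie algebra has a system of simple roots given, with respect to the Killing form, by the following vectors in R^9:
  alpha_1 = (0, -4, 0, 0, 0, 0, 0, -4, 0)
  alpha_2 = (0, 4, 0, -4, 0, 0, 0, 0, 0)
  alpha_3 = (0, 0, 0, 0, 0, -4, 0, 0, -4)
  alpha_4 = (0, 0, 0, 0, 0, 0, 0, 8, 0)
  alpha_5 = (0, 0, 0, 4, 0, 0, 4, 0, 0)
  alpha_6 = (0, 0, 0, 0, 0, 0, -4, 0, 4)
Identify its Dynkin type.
type C_6

Compute the Cartan integers a_ij = 2(alpha_i, alpha_j)/(alpha_j, alpha_j); the resulting 6x6 Cartan matrix is
[[2, -1, 0, -1, 0, 0], [-1, 2, 0, 0, -1, 0], [0, 0, 2, 0, 0, -1], [-2, 0, 0, 2, 0, 0], [0, -1, 0, 0, 2, -1], [0, 0, -1, 0, -1, 2]].
The roots have two lengths (squared-length ratio 2:1); the short ones are alpha_{1,2,3,5,6}. The associated Dynkin diagram is a chain of 6 nodes with a double edge at one end; the terminal node there is the unique long simple root (C_6), so the type is C_6 (the algebra sp(12)).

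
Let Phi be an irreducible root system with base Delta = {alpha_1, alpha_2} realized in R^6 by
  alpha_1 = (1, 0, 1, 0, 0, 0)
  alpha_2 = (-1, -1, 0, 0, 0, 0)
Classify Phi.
Compute the Cartan integers a_ij = 2(alpha_i, alpha_j)/(alpha_j, alpha_j); the resulting 2x2 Cartan matrix is
[[2, -1], [-1, 2]].
All simple roots have the same length, so the diagram is simply laced. The associated Dynkin diagram is a chain of 2 nodes with single edges (A_2), so the type is A_2 (the algebra sl(3)).

A_2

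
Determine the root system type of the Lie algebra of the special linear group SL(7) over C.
This is sl(7), which has dimension 7^2 - 1 = 48 and rank 7 - 1 = 6 (a Cartan subalgebra is the diagonal traceless matrices). In the classification of classical Lie algebras, the special linear algebra sl(n+1) has type A_n; here n = 6, so the Dynkin diagram is a chain of 6 nodes with single edges (A_6). Hence the type is A_6.

type A_6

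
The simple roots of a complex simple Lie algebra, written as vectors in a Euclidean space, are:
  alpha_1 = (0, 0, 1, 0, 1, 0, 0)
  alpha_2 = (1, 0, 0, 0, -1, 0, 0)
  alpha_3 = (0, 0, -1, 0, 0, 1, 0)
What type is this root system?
A_3 (sl(4))

Compute the Cartan integers a_ij = 2(alpha_i, alpha_j)/(alpha_j, alpha_j); the resulting 3x3 Cartan matrix is
[[2, -1, -1], [-1, 2, 0], [-1, 0, 2]].
All simple roots have the same length, so the diagram is simply laced. The associated Dynkin diagram is a chain of 3 nodes with single edges (A_3), so the type is A_3 (the algebra sl(4)).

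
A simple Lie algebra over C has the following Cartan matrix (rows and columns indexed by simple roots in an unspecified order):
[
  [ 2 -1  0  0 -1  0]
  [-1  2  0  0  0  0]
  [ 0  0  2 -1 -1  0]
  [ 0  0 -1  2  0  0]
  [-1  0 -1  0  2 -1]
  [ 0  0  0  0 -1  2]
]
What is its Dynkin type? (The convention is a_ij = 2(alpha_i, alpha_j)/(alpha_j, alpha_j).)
E_6

The matrix has rank 6 with 2's on the diagonal. Reading the off-diagonal entries as Dynkin edges (a single edge where a_ij = a_ji = -1; a double or triple edge where a_ij * a_ji = 2 or 3), the diagram is a chain of 5 nodes with one extra node attached to the third node from one end (E_6). One simple-root ordering that puts it in standard form is (alpha_2, alpha_6, alpha_1, alpha_5, alpha_3, alpha_4). So the algebra is type E_6.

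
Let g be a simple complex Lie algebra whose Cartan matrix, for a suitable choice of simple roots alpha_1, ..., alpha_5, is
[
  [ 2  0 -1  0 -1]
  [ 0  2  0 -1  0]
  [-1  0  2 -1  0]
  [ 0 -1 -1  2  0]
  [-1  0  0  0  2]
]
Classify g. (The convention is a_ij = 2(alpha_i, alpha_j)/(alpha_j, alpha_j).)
type A_5

The matrix has rank 5 with 2's on the diagonal. Reading the off-diagonal entries as Dynkin edges (a single edge where a_ij = a_ji = -1; a double or triple edge where a_ij * a_ji = 2 or 3), the diagram is a chain of 5 nodes with single edges (A_5). One simple-root ordering that puts it in standard form is (alpha_2, alpha_4, alpha_3, alpha_1, alpha_5). So the algebra is type A_5, i.e. sl(6).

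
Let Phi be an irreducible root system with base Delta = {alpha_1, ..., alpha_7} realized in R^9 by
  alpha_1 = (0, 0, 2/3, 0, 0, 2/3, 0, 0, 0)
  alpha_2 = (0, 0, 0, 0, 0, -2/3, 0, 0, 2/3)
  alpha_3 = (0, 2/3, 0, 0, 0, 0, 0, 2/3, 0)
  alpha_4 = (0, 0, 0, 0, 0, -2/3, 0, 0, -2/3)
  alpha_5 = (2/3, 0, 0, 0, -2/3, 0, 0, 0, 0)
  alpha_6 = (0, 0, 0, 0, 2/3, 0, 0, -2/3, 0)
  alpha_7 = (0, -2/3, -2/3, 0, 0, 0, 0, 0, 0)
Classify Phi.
Compute the Cartan integers a_ij = 2(alpha_i, alpha_j)/(alpha_j, alpha_j); the resulting 7x7 Cartan matrix is
[[2, -1, 0, -1, 0, 0, -1], [-1, 2, 0, 0, 0, 0, 0], [0, 0, 2, 0, 0, -1, -1], [-1, 0, 0, 2, 0, 0, 0], [0, 0, 0, 0, 2, -1, 0], [0, 0, -1, 0, -1, 2, 0], [-1, 0, -1, 0, 0, 0, 2]].
All simple roots have the same length, so the diagram is simply laced. The associated Dynkin diagram is a chain of 5 nodes with a fork of two nodes at one end (D_7), so the type is D_7 (the algebra so(14)).

D_7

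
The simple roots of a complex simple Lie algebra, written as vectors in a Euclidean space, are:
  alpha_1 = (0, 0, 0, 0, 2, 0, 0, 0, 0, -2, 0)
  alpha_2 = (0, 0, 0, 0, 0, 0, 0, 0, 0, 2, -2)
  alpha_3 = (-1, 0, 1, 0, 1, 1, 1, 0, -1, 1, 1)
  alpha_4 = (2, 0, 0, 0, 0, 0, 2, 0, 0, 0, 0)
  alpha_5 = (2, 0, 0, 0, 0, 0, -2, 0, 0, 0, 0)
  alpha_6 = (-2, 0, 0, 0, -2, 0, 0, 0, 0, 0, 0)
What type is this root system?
Compute the Cartan integers a_ij = 2(alpha_i, alpha_j)/(alpha_j, alpha_j); the resulting 6x6 Cartan matrix is
[[2, -1, 0, 0, 0, -1], [-1, 2, 0, 0, 0, 0], [0, 0, 2, 0, -1, 0], [0, 0, 0, 2, 0, -1], [0, 0, -1, 0, 2, -1], [-1, 0, 0, -1, -1, 2]].
All simple roots have the same length, so the diagram is simply laced. The associated Dynkin diagram is a chain of 5 nodes with one extra node attached to the third node from one end (E_6), so the type is E_6.

E6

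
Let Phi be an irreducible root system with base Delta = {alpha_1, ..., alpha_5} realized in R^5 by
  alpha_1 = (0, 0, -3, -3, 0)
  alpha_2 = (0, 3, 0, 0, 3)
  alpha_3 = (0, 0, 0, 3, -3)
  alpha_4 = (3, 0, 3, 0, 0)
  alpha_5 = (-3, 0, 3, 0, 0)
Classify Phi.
Compute the Cartan integers a_ij = 2(alpha_i, alpha_j)/(alpha_j, alpha_j); the resulting 5x5 Cartan matrix is
[[2, 0, -1, -1, -1], [0, 2, -1, 0, 0], [-1, -1, 2, 0, 0], [-1, 0, 0, 2, 0], [-1, 0, 0, 0, 2]].
All simple roots have the same length, so the diagram is simply laced. The associated Dynkin diagram is a chain of 3 nodes with a fork of two nodes at one end (D_5), so the type is D_5 (the algebra so(10)).

D5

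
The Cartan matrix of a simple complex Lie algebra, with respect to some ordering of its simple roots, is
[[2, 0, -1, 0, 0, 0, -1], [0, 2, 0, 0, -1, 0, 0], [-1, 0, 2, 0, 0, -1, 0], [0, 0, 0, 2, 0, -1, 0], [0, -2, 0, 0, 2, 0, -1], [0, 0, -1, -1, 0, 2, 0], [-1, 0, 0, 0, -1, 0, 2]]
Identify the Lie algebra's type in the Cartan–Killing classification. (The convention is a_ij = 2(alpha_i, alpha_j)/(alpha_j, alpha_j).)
The matrix has rank 7 with 2's on the diagonal. Reading the off-diagonal entries as Dynkin edges (a single edge where a_ij = a_ji = -1; a double or triple edge where a_ij * a_ji = 2 or 3), the diagram is a chain of 7 nodes with a double edge at one end; the terminal node there is the unique short simple root (B_7). One simple-root ordering that puts it in standard form is (alpha_4, alpha_6, alpha_3, alpha_1, alpha_7, alpha_5, alpha_2). So the algebra is type B_7, i.e. so(15).

B7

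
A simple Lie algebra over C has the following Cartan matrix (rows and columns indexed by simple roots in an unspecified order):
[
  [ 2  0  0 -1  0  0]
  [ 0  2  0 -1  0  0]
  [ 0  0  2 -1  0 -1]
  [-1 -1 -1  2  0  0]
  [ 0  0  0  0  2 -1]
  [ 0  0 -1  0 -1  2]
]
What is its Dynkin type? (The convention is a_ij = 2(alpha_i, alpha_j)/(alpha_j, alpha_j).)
The matrix has rank 6 with 2's on the diagonal. Reading the off-diagonal entries as Dynkin edges (a single edge where a_ij = a_ji = -1; a double or triple edge where a_ij * a_ji = 2 or 3), the diagram is a chain of 4 nodes with a fork of two nodes at one end (D_6). One simple-root ordering that puts it in standard form is (alpha_5, alpha_6, alpha_3, alpha_4, alpha_1, alpha_2). So the algebra is type D_6, i.e. so(12).

type D_6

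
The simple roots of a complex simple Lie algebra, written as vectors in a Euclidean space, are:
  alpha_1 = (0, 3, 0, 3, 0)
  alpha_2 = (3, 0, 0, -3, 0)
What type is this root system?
Compute the Cartan integers a_ij = 2(alpha_i, alpha_j)/(alpha_j, alpha_j); the resulting 2x2 Cartan matrix is
[[2, -1], [-1, 2]].
All simple roots have the same length, so the diagram is simply laced. The associated Dynkin diagram is a chain of 2 nodes with single edges (A_2), so the type is A_2 (the algebra sl(3)).

type A_2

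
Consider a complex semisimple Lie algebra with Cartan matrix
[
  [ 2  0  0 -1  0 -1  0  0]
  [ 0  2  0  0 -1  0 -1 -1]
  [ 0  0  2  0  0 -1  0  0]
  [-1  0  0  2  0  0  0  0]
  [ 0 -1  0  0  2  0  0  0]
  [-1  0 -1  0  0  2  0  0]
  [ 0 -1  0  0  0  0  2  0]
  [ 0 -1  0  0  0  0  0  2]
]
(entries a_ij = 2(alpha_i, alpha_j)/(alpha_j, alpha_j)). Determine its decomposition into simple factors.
The diagram associated to this matrix has two connected components: the simple roots {alpha_1, alpha_3, alpha_4, alpha_6} form a chain of 4 nodes with single edges (A_4), and {alpha_2, alpha_5, alpha_7, alpha_8} form a chain of 2 nodes with a fork of two nodes at one end (D_4). A semisimple Lie algebra decomposes uniquely as the direct sum of simple ideals, one per connected component of its Dynkin diagram, so g ≅ A_4 ⊕ D_4 (dimension 24 + 28 = 52).

A_4 + D_4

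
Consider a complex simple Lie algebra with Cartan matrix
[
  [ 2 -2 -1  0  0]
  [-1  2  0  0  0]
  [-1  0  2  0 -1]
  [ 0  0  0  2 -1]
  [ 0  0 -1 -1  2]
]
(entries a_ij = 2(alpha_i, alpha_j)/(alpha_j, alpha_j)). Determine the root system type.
B_5

The matrix has rank 5 with 2's on the diagonal. Reading the off-diagonal entries as Dynkin edges (a single edge where a_ij = a_ji = -1; a double or triple edge where a_ij * a_ji = 2 or 3), the diagram is a chain of 5 nodes with a double edge at one end; the terminal node there is the unique short simple root (B_5). One simple-root ordering that puts it in standard form is (alpha_4, alpha_5, alpha_3, alpha_1, alpha_2). So the algebra is type B_5, i.e. so(11).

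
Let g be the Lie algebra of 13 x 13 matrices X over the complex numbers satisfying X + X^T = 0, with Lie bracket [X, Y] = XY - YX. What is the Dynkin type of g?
B_6

This is so(13) with 13 odd, which has dimension 13(13-1)/2 = 78 and rank (13-1)/2 = 6. In the classification of classical Lie algebras, the orthogonal algebra so(2n+1) in an odd number of variables has type B_n; here n = 6, so the Dynkin diagram is a chain of 6 nodes with a double edge at one end; the terminal node there is the unique short simple root (B_6). Hence the type is B_6.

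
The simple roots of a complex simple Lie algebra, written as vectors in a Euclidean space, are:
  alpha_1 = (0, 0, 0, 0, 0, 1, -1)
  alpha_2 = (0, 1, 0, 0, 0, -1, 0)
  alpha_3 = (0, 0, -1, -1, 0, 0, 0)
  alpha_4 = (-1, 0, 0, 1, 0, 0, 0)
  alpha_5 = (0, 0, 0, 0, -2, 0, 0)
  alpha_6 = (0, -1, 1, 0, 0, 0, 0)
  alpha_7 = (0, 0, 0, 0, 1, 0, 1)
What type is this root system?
C7

Compute the Cartan integers a_ij = 2(alpha_i, alpha_j)/(alpha_j, alpha_j); the resulting 7x7 Cartan matrix is
[[2, -1, 0, 0, 0, 0, -1], [-1, 2, 0, 0, 0, -1, 0], [0, 0, 2, -1, 0, -1, 0], [0, 0, -1, 2, 0, 0, 0], [0, 0, 0, 0, 2, 0, -2], [0, -1, -1, 0, 0, 2, 0], [-1, 0, 0, 0, -1, 0, 2]].
The roots have two lengths (squared-length ratio 2:1); the short ones are alpha_{1,2,3,4,6,7}. The associated Dynkin diagram is a chain of 7 nodes with a double edge at one end; the terminal node there is the unique long simple root (C_7), so the type is C_7 (the algebra sp(14)).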